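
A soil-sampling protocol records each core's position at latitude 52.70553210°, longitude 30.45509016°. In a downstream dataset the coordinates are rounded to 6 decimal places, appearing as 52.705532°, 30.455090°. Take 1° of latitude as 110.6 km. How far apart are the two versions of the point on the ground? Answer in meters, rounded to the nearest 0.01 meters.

0.02 meters

Δlat = 52.70553210 − 52.705532 = +0.00000010°; Δlon = 30.45509016 − 30.455090 = +0.00000016°.
N–S: 0.00000010° × 110600 m/° = 0.01106 m.
East–west at this latitude: 0.00000016° × 110600 × cos 52.7055° ≈ 0.00000016 × 67013.8 = 0.0107222 m.
Combined displacement = (0.01106² + 0.0107222²)^½ ≈ 0.0154042 m.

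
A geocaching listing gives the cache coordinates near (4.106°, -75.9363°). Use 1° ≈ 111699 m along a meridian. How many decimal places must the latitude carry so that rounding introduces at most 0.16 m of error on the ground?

6 decimal places

One degree of latitude covers 111699 m.
With N decimal places the half-ulp bound is 0.5·10⁻ᴺ°, or 0.5·10⁻ᴺ × 111699 m on the ground.
Need 0.5 × 111699 × 10⁻ᴺ ≤ 0.16 → 10⁻ᴺ ≤ 2.865e-06, so N ≥ 5.54.
So 6 decimal places suffice (0.0558 m); 5 would allow up to 0.558 m.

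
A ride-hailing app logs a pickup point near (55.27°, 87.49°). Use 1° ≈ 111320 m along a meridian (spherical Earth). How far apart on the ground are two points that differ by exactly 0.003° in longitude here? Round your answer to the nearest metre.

0.003° of longitude at 55.27° is 0.003 × 111320 × cos 55.27° ≈ 0.003 × 63420.1 = 190.26 m.

190 metres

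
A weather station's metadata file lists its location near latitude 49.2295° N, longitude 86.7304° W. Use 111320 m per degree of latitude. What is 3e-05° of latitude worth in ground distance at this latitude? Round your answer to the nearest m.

3 m

3e-05° × 111320 m/° = 3.3396 m.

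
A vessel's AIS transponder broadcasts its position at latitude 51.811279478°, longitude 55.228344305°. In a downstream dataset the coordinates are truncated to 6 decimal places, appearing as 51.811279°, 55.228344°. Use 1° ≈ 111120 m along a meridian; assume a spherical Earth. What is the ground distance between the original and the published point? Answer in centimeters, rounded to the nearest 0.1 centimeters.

The latitude changed by +0.000000478° and the longitude by +0.000000305°.
N–S: 0.000000478° × 111120 m/° = 0.0531154 m.
E–W at 51.8113°: 0.000000305° × 111120 × cos 51.8113° = 0.000000305 × 111120 × 0.6183 ≈ 0.0209536 m.
Hypotenuse of the two orthogonal shifts: √(0.0531154² + 0.0209536²) = 0.057099 m.
That is 0.057099 m = 5.7099 cm.

5.7 centimeters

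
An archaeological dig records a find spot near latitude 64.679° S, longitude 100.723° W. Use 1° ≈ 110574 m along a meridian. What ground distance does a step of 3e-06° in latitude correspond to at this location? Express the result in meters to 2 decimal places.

0.33 meters

Along a meridian 3e-06° is 3e-06 × 110574 = 0.331722 m.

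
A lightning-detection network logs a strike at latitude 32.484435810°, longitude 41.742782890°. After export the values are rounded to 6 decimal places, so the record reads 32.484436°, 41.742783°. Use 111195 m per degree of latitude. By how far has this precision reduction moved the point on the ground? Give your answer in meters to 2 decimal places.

Δlat = 32.484435810 − 32.484436 = -0.000000190°; Δlon = 41.742782890 − 41.742783 = -0.000000110°.
N–S: -0.000000190° × 111195 m/° = -0.0211271 m.
East–west at this latitude: -0.000000110° × 111195 × cos 32.4844° ≈ -0.000000110 × 93797.1 = -0.0103177 m.
Distance: √(0.0211271² + 0.0103177²) ≈ 0.0235118 m.

0.02 meters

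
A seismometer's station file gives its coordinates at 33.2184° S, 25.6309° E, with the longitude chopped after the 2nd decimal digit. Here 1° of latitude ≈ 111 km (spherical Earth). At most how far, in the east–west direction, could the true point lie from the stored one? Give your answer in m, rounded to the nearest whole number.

929 m

Truncating at 2 decimal places can drop up to a full unit in the last place, so the longitude may be off by as much as 0.01°.
Parallels shrink by cos φ, so at 33.2184° a degree of longitude is 111000 × 0.8366 ≈ 92861.3 m.
East–west error: 0.01° × 92861.3 m/° ≈ 928.613 m.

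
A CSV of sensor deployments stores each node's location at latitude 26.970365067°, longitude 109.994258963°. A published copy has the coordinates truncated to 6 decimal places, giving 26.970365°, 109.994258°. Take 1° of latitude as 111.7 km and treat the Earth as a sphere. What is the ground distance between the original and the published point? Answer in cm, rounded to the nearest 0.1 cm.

9.6 cm

Δlat = 26.970365067 − 26.970365 = +0.000000067°; Δlon = 109.994258963 − 109.994258 = +0.000000963°.
N–S: 0.000000067° × 111700 m/° = 0.0074839 m.
E–W at 26.9704°: 0.000000963° × 111700 × cos 26.9704° = 0.000000963 × 111700 × 0.8912 ≈ 0.0958682 m.
Combined displacement = (0.0074839² + 0.0958682²)^½ ≈ 0.0961599 m.
That is 0.0961599 m = 9.616 cm.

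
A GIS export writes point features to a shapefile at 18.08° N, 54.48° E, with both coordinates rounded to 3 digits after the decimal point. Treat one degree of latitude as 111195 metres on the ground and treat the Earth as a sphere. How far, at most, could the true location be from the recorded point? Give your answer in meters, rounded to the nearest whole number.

77 meters

Rounding to 3 decimal places leaves each coordinate within ±0.0005° of the true value.
North–south component: 0.0005° × 111195 = 55.5975 m.
Longitude error → 0.0005 × 111195 × cos 18.08° = 0.0005 × 111195 × 0.9506 ≈ 52.8523 m.
Worst case both components are at the extreme and orthogonal: √(55.5975² + 52.8523²) ≈ 76.7102 m.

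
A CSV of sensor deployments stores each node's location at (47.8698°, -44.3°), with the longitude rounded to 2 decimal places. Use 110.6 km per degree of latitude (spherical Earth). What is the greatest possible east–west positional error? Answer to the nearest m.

Rounding to 2 decimal places leaves the longitude within ±0.005° of the true value.
One degree of longitude at 47.8698° is 110600 × cos 47.8698° ≈ 110600 × 0.6708 = 74192.4 m.
East–west error: 0.005° × 74192.4 m/° ≈ 370.962 m.

371 m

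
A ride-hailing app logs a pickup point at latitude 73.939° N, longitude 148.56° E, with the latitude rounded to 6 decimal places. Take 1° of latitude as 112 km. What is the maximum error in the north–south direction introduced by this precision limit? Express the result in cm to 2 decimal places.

Rounding to 6 decimal places leaves the latitude within ±5e-07° of the true value.
North–south distance: 5e-07° × 112000 m/° = 0.056 m.
That is 0.056 m = 5.6 cm.

5.60 cm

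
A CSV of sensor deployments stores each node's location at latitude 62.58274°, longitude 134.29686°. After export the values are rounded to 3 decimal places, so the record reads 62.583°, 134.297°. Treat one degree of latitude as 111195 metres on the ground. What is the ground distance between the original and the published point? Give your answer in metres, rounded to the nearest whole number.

30 metres

The latitude changed by -0.00026° and the longitude by -0.00014°.
N–S: -0.00026° × 111195 m/° = -28.9107 m.
East–west at this latitude: -0.00014° × 111195 × cos 62.583° ≈ -0.00014 × 51201.2 = -7.16817 m.
Combined displacement = (28.9107² + 7.16817²)^½ ≈ 29.7861 m.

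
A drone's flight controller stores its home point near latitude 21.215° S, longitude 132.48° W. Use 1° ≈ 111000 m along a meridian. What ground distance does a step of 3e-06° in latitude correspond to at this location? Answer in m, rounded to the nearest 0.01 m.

3e-06° × 111000 m/° = 0.333 m.

0.33 m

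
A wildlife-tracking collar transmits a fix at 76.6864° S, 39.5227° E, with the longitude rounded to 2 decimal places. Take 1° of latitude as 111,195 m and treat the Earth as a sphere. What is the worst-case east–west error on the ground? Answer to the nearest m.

Rounding to 2 decimal places leaves the longitude within ±0.005° of the true value.
Parallels shrink by cos φ, so at 76.6864° a degree of longitude is 111195 × 0.2303 ≈ 25606.1 m.
East–west error: 0.005° × 25606.1 m/° ≈ 128.03 m.

128 m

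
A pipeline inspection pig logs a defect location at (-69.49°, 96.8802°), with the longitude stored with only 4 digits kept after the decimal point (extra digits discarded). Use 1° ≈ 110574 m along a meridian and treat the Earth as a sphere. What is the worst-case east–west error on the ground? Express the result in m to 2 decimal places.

Truncating at 4 decimal places can drop up to a full unit in the last place, so the longitude may be off by as much as 0.0001°.
At latitude 69.49° a degree of longitude spans 110574 m × cos 69.49° = 110574 × 0.3504 ≈ 38741.9 m.
Maximum E–W displacement: 0.0001 × 38741.9 = 3.87419 m.

3.87 m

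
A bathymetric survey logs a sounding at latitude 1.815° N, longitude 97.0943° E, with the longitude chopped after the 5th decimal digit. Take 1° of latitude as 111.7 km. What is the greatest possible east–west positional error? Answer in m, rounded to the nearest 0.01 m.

1.12 m

Truncating at 5 decimal places can drop up to a full unit in the last place, so the longitude may be off by as much as 1e-05°.
Parallels shrink by cos φ, so at 1.815° a degree of longitude is 111700 × 0.9995 ≈ 111644 m.
So at most 1e-05° × 111644 ≈ 1.11644 m east–west.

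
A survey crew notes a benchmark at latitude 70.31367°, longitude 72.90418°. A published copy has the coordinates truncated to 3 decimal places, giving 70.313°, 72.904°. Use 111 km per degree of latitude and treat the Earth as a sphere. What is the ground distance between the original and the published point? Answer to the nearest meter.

The latitude changed by +0.00067° and the longitude by +0.00018°.
N–S: 0.00067° × 111000 m/° = 74.37 m.
E–W at 70.313°: 0.00018° × 111000 × cos 70.313° = 0.00018 × 111000 × 0.3369 ≈ 6.7309 m.
Distance: √(74.37² + 6.7309²) ≈ 74.674 m.

75 meters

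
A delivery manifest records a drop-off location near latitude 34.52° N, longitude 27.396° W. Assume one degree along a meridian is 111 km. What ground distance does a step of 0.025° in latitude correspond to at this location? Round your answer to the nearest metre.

2775 metres

0.025° × 111000 m/° = 2775 m.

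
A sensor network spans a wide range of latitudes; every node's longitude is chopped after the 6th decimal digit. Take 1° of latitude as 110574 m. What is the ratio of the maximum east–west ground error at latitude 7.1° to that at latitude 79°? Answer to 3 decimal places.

5.201

Truncating at 6 decimal places can drop up to a full unit in the last place, so the longitude may be off by as much as 1e-06°.
Error at 7.1° = 1e-06° × 110574 × cos 7.1° ≈ 0.11057 × 0.9923 = 0.10973 m.
Error at 79° = 1e-06° × 110574 × cos 79° ≈ 0.11057 × 0.1908 = 0.021099 m.
Ratio: 0.10973 / 0.021099 = cos 7.1° / cos 79° ≈ 5.2007.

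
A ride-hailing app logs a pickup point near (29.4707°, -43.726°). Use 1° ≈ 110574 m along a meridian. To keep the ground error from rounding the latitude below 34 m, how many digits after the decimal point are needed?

4 decimal places

One degree of latitude covers 110574 m.
Rounding to N decimal places gives at most 0.5 × 10⁻ᴺ degrees of error, i.e. 0.5 × 10⁻ᴺ × 110574 m.
Setting 55287 × 10⁻ᴺ ≤ 34 gives 10ᴺ ≥ 1626, i.e. N ≥ 3.21.
At 3 places the error can reach 55.3 m, but 4 places keeps it to 5.53 m.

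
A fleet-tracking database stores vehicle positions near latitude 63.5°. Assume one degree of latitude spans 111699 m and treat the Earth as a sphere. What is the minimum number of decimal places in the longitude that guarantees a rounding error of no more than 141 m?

3 decimal places

At 63.5° one degree of longitude covers 111699 × cos 63.5° ≈ 111699 × 0.4462 ≈ 49839.8 m.
Rounding to N decimal places gives at most 0.5 × 10⁻ᴺ degrees of error, i.e. 0.5 × 10⁻ᴺ × 49839.8 m.
Setting 24919.9 × 10⁻ᴺ ≤ 141 gives 10ᴺ ≥ 176.7, i.e. N ≥ 2.25.
N = 2 would give 249 m (too coarse); N = 3 gives 24.9 m ≤ 141 m.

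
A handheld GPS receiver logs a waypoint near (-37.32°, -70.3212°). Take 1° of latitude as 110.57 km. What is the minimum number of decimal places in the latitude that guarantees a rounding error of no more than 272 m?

3

One degree of latitude covers 110570 m.
With N decimal places the half-ulp bound is 0.5·10⁻ᴺ°, or 0.5·10⁻ᴺ × 110570 m on the ground.
Need 0.5 × 110570 × 10⁻ᴺ ≤ 272 → 10⁻ᴺ ≤ 4.920e-03, so N ≥ 2.31.
At 2 places the error can reach 553 m, but 3 places keeps it to 55.3 m.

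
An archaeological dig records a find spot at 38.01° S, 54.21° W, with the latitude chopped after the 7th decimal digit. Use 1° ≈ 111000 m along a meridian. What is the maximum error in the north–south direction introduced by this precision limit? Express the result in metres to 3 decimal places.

0.011 metres

Truncating at 7 decimal places can drop up to a full unit in the last place, so the latitude may be off by as much as 1e-07°.
North–south distance: 1e-07° × 111000 m/° = 0.0111 m.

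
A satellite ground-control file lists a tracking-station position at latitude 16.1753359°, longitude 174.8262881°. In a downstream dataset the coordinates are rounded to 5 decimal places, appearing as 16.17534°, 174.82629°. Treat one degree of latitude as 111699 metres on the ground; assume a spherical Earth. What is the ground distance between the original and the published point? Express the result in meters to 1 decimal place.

0.5 meters

The latitude changed by -0.0000041° and the longitude by -0.0000019°.
North–south shift: -0.0000041 × 111699 = -0.457966 m.
East–west at this latitude: -0.0000019° × 111699 × cos 16.1753° ≈ -0.0000019 × 107277 = -0.203827 m.
Combined displacement = (0.457966² + 0.203827²)^½ ≈ 0.501276 m.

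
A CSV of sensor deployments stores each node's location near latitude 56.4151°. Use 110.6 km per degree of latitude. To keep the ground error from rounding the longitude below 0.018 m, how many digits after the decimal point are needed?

At 56.4151° one degree of longitude covers 110600 × cos 56.4151° ≈ 110600 × 0.5532 ≈ 61180.8 m.
With N decimal places the half-ulp bound is 0.5·10⁻ᴺ°, or 0.5·10⁻ᴺ × 61180.8 m on the ground.
Need 0.5 × 61180.8 × 10⁻ᴺ ≤ 0.018 → 10⁻ᴺ ≤ 5.884e-07, so N ≥ 6.23.
N = 6 would give 0.0306 m (too coarse); N = 7 gives 0.00306 m ≤ 0.018 m.

7 decimal places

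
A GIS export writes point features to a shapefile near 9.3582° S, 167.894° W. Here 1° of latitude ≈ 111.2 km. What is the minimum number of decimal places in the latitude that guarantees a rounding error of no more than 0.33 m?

One degree of latitude covers 111200 m.
With N decimal places the half-ulp bound is 0.5·10⁻ᴺ°, or 0.5·10⁻ᴺ × 111200 m on the ground.
Need 0.5 × 111200 × 10⁻ᴺ ≤ 0.33 → 10⁻ᴺ ≤ 5.935e-06, so N ≥ 5.23.
At 5 places the error can reach 0.556 m, but 6 places keeps it to 0.0556 m.

6 decimal places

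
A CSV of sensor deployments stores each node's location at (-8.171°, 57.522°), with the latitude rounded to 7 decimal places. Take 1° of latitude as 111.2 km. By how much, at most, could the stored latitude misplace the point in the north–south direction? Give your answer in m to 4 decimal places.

Rounding to 7 decimal places leaves the latitude within ±5e-08° of the true value.
So the N–S error is at most 5e-08 × 111200 = 0.00556 m.

0.0056 m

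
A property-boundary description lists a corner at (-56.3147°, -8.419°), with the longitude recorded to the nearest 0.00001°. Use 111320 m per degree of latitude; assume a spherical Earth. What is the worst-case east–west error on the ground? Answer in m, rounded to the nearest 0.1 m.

0.3 m

Rounding to 5 decimal places leaves the longitude within ±5e-06° of the true value.
Parallels shrink by cos φ, so at 56.3147° a degree of longitude is 111320 × 0.5546 ≈ 61741.5 m.
Maximum E–W displacement: 5e-06 × 61741.5 = 0.308708 m.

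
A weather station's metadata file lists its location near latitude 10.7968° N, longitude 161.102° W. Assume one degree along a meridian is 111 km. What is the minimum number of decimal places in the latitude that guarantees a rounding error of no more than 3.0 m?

One degree of latitude covers 111000 m.
Rounding to N decimal places gives at most 0.5 × 10⁻ᴺ degrees of error, i.e. 0.5 × 10⁻ᴺ × 111000 m.
Need 0.5 × 111000 × 10⁻ᴺ ≤ 3.0 → 10⁻ᴺ ≤ 5.405e-05, so N ≥ 4.27.
So 5 decimal places suffice (0.555 m); 4 would allow up to 5.55 m.

5 decimal places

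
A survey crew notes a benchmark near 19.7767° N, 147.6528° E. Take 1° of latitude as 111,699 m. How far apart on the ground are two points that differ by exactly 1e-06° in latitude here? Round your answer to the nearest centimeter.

11 centimeters

1e-06° × 111699 m/° = 0.111699 m.
That is 0.111699 m = 11.17 cm.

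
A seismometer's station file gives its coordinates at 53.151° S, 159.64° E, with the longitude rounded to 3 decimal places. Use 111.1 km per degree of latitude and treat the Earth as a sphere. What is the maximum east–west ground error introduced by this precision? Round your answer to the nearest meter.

33 meters

Rounding to 3 decimal places leaves the longitude within ±0.0005° of the true value.
One degree of longitude at 53.151° is 111100 × cos 53.151° ≈ 111100 × 0.5997 = 66627.6 m.
So at most 0.0005° × 66627.6 ≈ 33.3138 m east–west.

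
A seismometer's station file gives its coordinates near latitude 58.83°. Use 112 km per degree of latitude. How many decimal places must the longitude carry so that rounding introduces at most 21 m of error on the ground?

At 58.83° one degree of longitude covers 112000 × cos 58.83° ≈ 112000 × 0.5176 ≈ 57968.9 m.
N decimal places → at most half a unit in the last place, 0.5 × 10⁻ᴺ° = 57968.9/2 × 10⁻ᴺ m.
Setting 28984.4 × 10⁻ᴺ ≤ 21 gives 10ᴺ ≥ 1380, i.e. N ≥ 3.14.
At 3 places the error can reach 29 m, but 4 places keeps it to 2.9 m.

4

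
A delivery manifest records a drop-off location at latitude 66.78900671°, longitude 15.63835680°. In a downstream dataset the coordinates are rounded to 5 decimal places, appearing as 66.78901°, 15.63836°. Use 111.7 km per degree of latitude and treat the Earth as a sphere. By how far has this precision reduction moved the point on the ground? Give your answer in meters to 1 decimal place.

0.4 meters

The latitude changed by -0.00000329° and the longitude by -0.00000320°.
N–S: -0.00000329° × 111700 m/° = -0.367493 m.
East–west at this latitude: -0.00000320° × 111700 × cos 66.789° ≈ -0.00000320 × 44023 = -0.140874 m.
Distance: √(0.367493² + 0.140874²) ≈ 0.393569 m.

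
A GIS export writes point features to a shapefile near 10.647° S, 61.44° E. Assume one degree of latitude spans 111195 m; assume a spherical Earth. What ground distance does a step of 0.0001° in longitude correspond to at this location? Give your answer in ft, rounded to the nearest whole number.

One degree of longitude here spans 111195 × cos 10.647° = 111195 × 0.9828 ≈ 109281 m; 0.0001° of that is 10.9281 m.
In feet: 10.9281 m ÷ 0.3048 ≈ 35.853 ft.

36 ft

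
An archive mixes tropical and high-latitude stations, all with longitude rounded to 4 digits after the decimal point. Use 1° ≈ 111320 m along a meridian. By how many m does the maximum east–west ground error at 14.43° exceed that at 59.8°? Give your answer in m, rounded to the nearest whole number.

3 m

Rounding to 4 decimal places leaves the longitude within ±5e-05° of the true value.
At 14.43°: 5e-05° × 111320 × cos 14.43° = 5e-05 × 111320 × 0.9685 ≈ 5.3904 m.
Error at 59.8° = 5e-05° × 111320 × cos 59.8° ≈ 5.566 × 0.5030 = 2.7998 m.
Difference: 5.3904 − 2.7998 = 2.5906 m.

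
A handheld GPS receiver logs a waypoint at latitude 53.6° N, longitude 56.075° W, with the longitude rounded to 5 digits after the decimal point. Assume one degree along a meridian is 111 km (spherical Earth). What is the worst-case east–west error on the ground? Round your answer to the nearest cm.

33 cm

Rounding to 5 decimal places leaves the longitude within ±5e-06° of the true value.
At latitude 53.6° a degree of longitude spans 111000 m × cos 53.6° = 111000 × 0.5934 ≈ 65869.5 m.
Maximum E–W displacement: 5e-06 × 65869.5 = 0.329347 m.
That is 0.329347 m = 32.935 cm.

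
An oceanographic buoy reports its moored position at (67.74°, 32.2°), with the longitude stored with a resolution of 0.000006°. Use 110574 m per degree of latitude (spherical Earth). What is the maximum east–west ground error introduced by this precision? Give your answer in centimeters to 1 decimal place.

12.6 centimeters

With a 0.000006° grid the true value lies within half a step, ±0.000006°/2 = ±3e-06°, of the stored one.
Parallels shrink by cos φ, so at 67.74° a degree of longitude is 110574 × 0.3788 ≈ 41886.6 m.
Maximum E–W displacement: 3e-06 × 41886.6 = 0.12566 m.
That is 0.12566 m = 12.566 cm.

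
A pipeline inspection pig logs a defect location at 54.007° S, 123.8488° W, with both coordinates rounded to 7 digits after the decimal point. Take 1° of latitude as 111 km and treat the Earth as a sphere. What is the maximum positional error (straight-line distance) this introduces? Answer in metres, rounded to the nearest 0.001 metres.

0.006 metres

Rounding to 7 decimal places leaves each coordinate within ±5e-08° of the true value.
North–south component: 5e-08° × 111000 = 0.00555 m.
E–W at 54.007°: 5e-08° × 111000 × cos 54.007° = 5e-08 × 111000 × 0.5877 ≈ 0.00326166 m.
Combining orthogonally: (0.00555² + 0.00326166²)^½ ≈ 0.00643746 m.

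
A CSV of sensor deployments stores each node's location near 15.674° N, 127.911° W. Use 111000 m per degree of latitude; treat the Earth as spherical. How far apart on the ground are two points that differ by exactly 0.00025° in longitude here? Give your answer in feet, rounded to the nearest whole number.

At 15.674° a degree of longitude is 111000 × cos 15.674° ≈ 106872 m, so 0.00025° corresponds to 26.7181 m.
In feet: 26.7181 m ÷ 0.3048 ≈ 87.658 ft.

88 feet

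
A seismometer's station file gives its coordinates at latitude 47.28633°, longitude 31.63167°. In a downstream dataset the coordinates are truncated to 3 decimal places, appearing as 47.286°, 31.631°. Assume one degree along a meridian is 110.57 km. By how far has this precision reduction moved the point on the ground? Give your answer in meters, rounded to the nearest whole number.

The latitude changed by +0.00033° and the longitude by +0.00067°.
N–S: 0.00033° × 110570 m/° = 36.4881 m.
E–W at 47.286°: 0.00067° × 110570 × cos 47.286° = 0.00067 × 110570 × 0.6783 ≈ 50.2527 m.
Combined displacement = (36.4881² + 50.2527²)^½ ≈ 62.1024 m.

62 meters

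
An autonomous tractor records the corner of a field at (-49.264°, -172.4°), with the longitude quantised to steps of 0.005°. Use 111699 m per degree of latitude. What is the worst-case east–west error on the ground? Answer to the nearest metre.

With a 0.005° grid the true value lies within half a step, ±0.005°/2 = ±0.0025°, of the stored one.
One degree of longitude at 49.264° is 111699 × cos 49.264° ≈ 111699 × 0.6526 = 72891.9 m.
Maximum E–W displacement: 0.0025 × 72891.9 = 182.23 m.

182 metres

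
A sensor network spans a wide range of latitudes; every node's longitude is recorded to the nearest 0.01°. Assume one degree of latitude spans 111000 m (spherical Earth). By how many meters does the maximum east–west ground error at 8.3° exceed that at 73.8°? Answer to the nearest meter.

Rounding to 2 decimal places leaves the longitude within ±0.005° of the true value.
At 8.3°: 0.005° × 111000 × cos 8.3° = 0.005 × 111000 × 0.9895 ≈ 549.19 m.
At 73.8°: 0.005° × 111000 × cos 73.8° = 0.005 × 111000 × 0.2790 ≈ 154.84 m.
So the lower-latitude error exceeds the higher by 549.19 − 154.84 = 394.35 m.

394 meters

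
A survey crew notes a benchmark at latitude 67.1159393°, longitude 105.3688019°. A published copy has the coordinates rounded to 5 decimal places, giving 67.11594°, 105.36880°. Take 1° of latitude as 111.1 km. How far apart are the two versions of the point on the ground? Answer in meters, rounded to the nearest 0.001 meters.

0.113 meters

The latitude changed by -0.0000007° and the longitude by +0.0000019°.
N–S: -0.0000007° × 111100 m/° = -0.07777 m.
East–west at this latitude: 0.0000019° × 111100 × cos 67.1159° ≈ 0.0000019 × 43203.2 = 0.0820861 m.
Hypotenuse of the two orthogonal shifts: √(0.07777² + 0.0820861²) = 0.113077 m.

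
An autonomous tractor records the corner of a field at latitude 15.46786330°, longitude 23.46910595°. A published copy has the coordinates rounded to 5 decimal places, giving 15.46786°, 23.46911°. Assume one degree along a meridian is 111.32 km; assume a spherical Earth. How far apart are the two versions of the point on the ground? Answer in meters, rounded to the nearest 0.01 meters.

The latitude changed by +0.00000330° and the longitude by -0.00000405°.
N–S: 0.00000330° × 111320 m/° = 0.367356 m.
East–west at this latitude: -0.00000405° × 111320 × cos 15.4679° ≈ -0.00000405 × 107288 = -0.434516 m.
Hypotenuse of the two orthogonal shifts: √(0.367356² + 0.434516²) = 0.568995 m.

0.57 meters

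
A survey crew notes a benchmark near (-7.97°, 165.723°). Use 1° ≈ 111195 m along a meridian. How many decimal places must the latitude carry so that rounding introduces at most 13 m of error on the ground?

One degree of latitude covers 111195 m.
With N decimal places the half-ulp bound is 0.5·10⁻ᴺ°, or 0.5·10⁻ᴺ × 111195 m on the ground.
Need 0.5 × 111195 × 10⁻ᴺ ≤ 13 → 10⁻ᴺ ≤ 2.338e-04, so N ≥ 3.63.
So 4 decimal places suffice (5.56 m); 3 would allow up to 55.6 m.

4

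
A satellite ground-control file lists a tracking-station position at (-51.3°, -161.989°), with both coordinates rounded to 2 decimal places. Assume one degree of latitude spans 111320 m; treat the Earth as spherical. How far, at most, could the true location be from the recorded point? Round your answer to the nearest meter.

Rounding to 2 decimal places leaves each coordinate within ±0.005° of the true value.
N–S: 0.005° × 111320 m/° = 556.6 m.
E–W at 51.3°: 0.005° × 111320 × cos 51.3° = 0.005 × 111320 × 0.6252 ≈ 348.01 m.
Combining orthogonally: (556.6² + 348.01²)^½ ≈ 656.441 m.

656 meters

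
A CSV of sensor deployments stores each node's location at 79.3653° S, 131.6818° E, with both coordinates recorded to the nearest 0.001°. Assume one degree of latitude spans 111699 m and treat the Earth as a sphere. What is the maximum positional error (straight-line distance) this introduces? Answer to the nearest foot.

Rounding to 3 decimal places leaves each coordinate within ±0.0005° of the true value.
Latitude error → 0.0005 × 111699 = 55.8495 m along the meridian.
Longitude error → 0.0005 × 111699 × cos 79.3653° = 0.0005 × 111699 × 0.1845 ≈ 10.3068 m.
Combining orthogonally: (55.8495² + 10.3068²)^½ ≈ 56.7926 m.
Converting: 56.7926 m × 3.2808 ft/m ≈ 186.33 ft.

186 feet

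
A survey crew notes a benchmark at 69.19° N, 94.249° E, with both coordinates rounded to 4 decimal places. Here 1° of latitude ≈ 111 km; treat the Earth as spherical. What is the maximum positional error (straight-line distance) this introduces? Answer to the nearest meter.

6 meters

Rounding to 4 decimal places leaves each coordinate within ±5e-05° of the true value.
Latitude error → 5e-05 × 111000 = 5.55 m along the meridian.
East–west component at 69.19°: 5e-05° × 111000 × cos 69.19° ≈ 5e-05 × 39435 ≈ 1.97175 m.
The two errors are perpendicular, so the maximum displacement is √(5.55² + 1.97175²) ≈ 5.88985 m.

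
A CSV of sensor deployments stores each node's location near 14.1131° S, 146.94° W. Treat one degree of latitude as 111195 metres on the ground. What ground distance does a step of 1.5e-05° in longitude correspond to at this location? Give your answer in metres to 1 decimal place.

1.6 metres

One degree of longitude here spans 111195 × cos 14.1131° = 111195 × 0.9698 ≈ 107839 m; 1.5e-05° of that is 1.61758 m.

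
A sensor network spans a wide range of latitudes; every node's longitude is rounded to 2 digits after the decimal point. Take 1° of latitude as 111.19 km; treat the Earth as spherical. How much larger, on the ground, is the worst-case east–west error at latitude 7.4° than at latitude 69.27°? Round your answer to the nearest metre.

Rounding to 2 decimal places leaves the longitude within ±0.005° of the true value.
At 7.4°: 0.005° × 111190 × cos 7.4° = 0.005 × 111190 × 0.9917 ≈ 551.32 m.
Error at 69.27° = 0.005° × 111190 × cos 69.27° ≈ 555.95 × 0.3540 = 196.79 m.
So the lower-latitude error exceeds the higher by 551.32 − 196.79 = 354.53 m.

355 metres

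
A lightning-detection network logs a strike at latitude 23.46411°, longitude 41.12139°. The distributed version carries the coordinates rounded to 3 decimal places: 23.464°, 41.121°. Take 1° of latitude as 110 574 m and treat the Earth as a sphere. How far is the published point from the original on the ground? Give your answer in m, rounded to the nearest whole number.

41 m

The latitude changed by +0.00011° and the longitude by +0.00039°.
North–south shift: 0.00011 × 110574 = 12.1631 m.
East–west at this latitude: 0.00039° × 110574 × cos 23.464° ≈ 0.00039 × 101431 = 39.558 m.
Distance: √(12.1631² + 39.558²) ≈ 41.3857 m.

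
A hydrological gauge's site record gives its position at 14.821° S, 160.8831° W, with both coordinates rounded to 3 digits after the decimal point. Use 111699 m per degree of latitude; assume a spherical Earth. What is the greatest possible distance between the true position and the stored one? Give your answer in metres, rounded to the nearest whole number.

Rounding to 3 decimal places leaves each coordinate within ±0.0005° of the true value.
N–S: 0.0005° × 111699 m/° = 55.8495 m.
Longitude error → 0.0005 × 111699 × cos 14.821° = 0.0005 × 111699 × 0.9667 ≈ 53.9914 m.
Combining orthogonally: (55.8495² + 53.9914²)^½ ≈ 77.6803 m.

78 metres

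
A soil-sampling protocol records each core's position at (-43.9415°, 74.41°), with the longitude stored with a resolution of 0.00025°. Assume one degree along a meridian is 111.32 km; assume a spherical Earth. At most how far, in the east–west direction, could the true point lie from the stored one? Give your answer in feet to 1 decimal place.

With a 0.00025° grid the true value lies within half a step, ±0.00025°/2 = ±0.000125°, of the stored one.
One degree of longitude at 43.9415° is 111320 × cos 43.9415° ≈ 111320 × 0.7200 = 80155.8 m.
East–west error: 0.000125° × 80155.8 m/° ≈ 10.0195 m.
In feet: 10.0195 m ÷ 0.3048 ≈ 32.872 ft.

32.9 feet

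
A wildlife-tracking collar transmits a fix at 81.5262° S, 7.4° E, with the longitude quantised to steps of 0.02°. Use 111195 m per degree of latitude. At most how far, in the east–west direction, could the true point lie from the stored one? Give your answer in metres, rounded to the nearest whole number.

164 metres

With a 0.02° grid the true value lies within half a step, ±0.02°/2 = ±0.01°, of the stored one.
Parallels shrink by cos φ, so at 81.5262° a degree of longitude is 111195 × 0.1474 ≈ 16385.4 m.
East–west error: 0.01° × 16385.4 m/° ≈ 163.854 m.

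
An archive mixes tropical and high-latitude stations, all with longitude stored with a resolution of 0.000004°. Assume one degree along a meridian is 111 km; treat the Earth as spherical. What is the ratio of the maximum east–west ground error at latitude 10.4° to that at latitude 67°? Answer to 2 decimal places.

With a 0.000004° grid the true value lies within half a step, ±0.000004°/2 = ±2e-06°, of the stored one.
Error at 10.4° = 2e-06° × 111000 × cos 10.4° ≈ 0.222 × 0.9836 = 0.21835 m.
At 67°: 2e-06° × 111000 × cos 67° = 2e-06 × 111000 × 0.3907 ≈ 0.086742 m.
Ratio: 0.21835 / 0.086742 = cos 10.4° / cos 67° ≈ 2.5173.

2.52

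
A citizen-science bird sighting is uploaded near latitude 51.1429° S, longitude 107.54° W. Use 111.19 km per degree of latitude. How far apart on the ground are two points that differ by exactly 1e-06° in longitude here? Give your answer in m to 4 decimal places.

0.0698 m

At 51.1429° a degree of longitude is 111190 × cos 51.1429° ≈ 69758.4 m, so 1e-06° corresponds to 0.0697584 m.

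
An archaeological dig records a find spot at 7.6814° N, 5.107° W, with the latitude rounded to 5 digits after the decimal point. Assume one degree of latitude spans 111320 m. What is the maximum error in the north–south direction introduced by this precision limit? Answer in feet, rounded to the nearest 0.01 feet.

Rounding to 5 decimal places leaves the latitude within ±5e-06° of the true value.
North–south distance: 5e-06° × 111320 m/° = 0.5566 m.
Converting: 0.5566 m × 3.2808 ft/m ≈ 1.8261 ft.

1.83 feet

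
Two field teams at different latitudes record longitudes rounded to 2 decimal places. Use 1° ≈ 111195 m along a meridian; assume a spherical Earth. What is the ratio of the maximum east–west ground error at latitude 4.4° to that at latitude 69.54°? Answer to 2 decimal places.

2.85

Rounding to 2 decimal places leaves the longitude within ±0.005° of the true value.
Error at 4.4° = 0.005° × 111195 × cos 4.4° ≈ 555.98 × 0.9971 = 554.34 m.
At 69.54°: 0.005° × 111195 × cos 69.54° = 0.005 × 111195 × 0.3496 ≈ 194.34 m.
The ratio reduces to cos 4.4° / cos 69.54° = 0.9971/0.3496 ≈ 2.8524.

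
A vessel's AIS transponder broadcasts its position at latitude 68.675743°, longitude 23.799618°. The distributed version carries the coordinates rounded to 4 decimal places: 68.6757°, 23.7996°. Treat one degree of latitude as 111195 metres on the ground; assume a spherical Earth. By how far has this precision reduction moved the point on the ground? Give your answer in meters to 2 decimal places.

4.84 meters

The latitude changed by +0.000043° and the longitude by +0.000018°.
N–S: 0.000043° × 111195 m/° = 4.78138 m.
East–west at this latitude: 0.000018° × 111195 × cos 68.6757° ≈ 0.000018 × 40435.7 = 0.727842 m.
Hypotenuse of the two orthogonal shifts: √(4.78138² + 0.727842²) = 4.83647 m.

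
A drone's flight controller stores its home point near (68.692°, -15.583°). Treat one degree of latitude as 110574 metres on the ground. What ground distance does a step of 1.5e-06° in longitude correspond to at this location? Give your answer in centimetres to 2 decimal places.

6.03 centimetres

1.5e-06° of longitude at 68.692° is 1.5e-06 × 110574 × cos 68.692° ≈ 1.5e-06 × 40180.5 = 0.0602708 m.
That is 0.0602708 m = 6.0271 cm.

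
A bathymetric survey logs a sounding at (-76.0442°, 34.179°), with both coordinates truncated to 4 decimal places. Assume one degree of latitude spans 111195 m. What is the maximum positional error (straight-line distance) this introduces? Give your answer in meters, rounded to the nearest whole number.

11 meters

Truncating at 4 decimal places can drop up to a full unit in the last place, so each coordinate may be off by as much as 0.0001°.
Latitude error → 0.0001 × 111195 = 11.1195 m along the meridian.
E–W at 76.0442°: 0.0001° × 111195 × cos 76.0442° = 0.0001 × 111195 × 0.2412 ≈ 2.68173 m.
Combining orthogonally: (11.1195² + 2.68173²)^½ ≈ 11.4383 m.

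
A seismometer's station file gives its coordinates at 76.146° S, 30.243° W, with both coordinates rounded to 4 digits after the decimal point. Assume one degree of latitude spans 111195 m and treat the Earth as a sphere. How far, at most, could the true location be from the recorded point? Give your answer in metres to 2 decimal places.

5.72 metres

Rounding to 4 decimal places leaves each coordinate within ±5e-05° of the true value.
Latitude error → 5e-05 × 111195 = 5.55975 m along the meridian.
E–W at 76.146°: 5e-05° × 111195 × cos 76.146° = 5e-05 × 111195 × 0.2394 ≈ 1.33127 m.
Combining orthogonally: (5.55975² + 1.33127²)^½ ≈ 5.71691 m.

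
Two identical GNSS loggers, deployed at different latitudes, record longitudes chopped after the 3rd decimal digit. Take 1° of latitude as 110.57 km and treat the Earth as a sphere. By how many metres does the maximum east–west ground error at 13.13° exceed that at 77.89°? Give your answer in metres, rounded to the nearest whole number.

84 metres

Truncating at 3 decimal places can drop up to a full unit in the last place, so the longitude may be off by as much as 0.001°.
Error at 13.13° = 0.001° × 110570 × cos 13.13° ≈ 110.57 × 0.9739 = 107.68 m.
Error at 77.89° = 0.001° × 110570 × cos 77.89° ≈ 110.57 × 0.2098 = 23.196 m.
Difference: 107.68 − 23.196 = 84.483 m.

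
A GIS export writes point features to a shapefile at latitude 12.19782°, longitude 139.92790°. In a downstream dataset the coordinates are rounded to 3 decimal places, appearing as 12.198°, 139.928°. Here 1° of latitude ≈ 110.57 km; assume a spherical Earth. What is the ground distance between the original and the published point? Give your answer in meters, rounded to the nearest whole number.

Δlat = 12.19782 − 12.198 = -0.00018°; Δlon = 139.92790 − 139.928 = -0.00010°.
North–south shift: -0.00018 × 110570 = -19.9026 m.
E–W at 12.198°: -0.00010° × 110570 × cos 12.198° = -0.00010 × 110570 × 0.9774 ≈ -10.8074 m.
Combined displacement = (19.9026² + 10.8074²)^½ ≈ 22.6476 m.

23 meters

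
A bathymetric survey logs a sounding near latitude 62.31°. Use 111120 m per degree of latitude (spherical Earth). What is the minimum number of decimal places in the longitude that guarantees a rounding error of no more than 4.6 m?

4

At 62.31° one degree of longitude covers 111120 × cos 62.31° ≈ 111120 × 0.4647 ≈ 51636.1 m.
Rounding to N decimal places gives at most 0.5 × 10⁻ᴺ degrees of error, i.e. 0.5 × 10⁻ᴺ × 51636.1 m.
Setting 25818 × 10⁻ᴺ ≤ 4.6 gives 10ᴺ ≥ 5613, i.e. N ≥ 3.75.
N = 3 would give 25.8 m (too coarse); N = 4 gives 2.58 m ≤ 4.6 m.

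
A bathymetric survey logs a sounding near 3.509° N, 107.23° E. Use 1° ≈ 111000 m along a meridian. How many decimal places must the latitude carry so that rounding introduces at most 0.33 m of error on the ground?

6 decimal places

One degree of latitude covers 111000 m.
With N decimal places the half-ulp bound is 0.5·10⁻ᴺ°, or 0.5·10⁻ᴺ × 111000 m on the ground.
Need 0.5 × 111000 × 10⁻ᴺ ≤ 0.33 → 10⁻ᴺ ≤ 5.946e-06, so N ≥ 5.23.
So 6 decimal places suffice (0.0555 m); 5 would allow up to 0.555 m.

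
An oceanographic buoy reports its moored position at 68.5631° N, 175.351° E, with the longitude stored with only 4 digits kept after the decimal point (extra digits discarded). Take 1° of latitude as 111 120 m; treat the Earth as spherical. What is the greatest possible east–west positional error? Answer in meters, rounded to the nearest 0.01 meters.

Truncating at 4 decimal places can drop up to a full unit in the last place, so the longitude may be off by as much as 0.0001°.
At latitude 68.5631° a degree of longitude spans 111120 m × cos 68.5631° = 111120 × 0.3655 ≈ 40611.7 m.
East–west error: 0.0001° × 40611.7 m/° ≈ 4.06117 m.

4.06 meters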